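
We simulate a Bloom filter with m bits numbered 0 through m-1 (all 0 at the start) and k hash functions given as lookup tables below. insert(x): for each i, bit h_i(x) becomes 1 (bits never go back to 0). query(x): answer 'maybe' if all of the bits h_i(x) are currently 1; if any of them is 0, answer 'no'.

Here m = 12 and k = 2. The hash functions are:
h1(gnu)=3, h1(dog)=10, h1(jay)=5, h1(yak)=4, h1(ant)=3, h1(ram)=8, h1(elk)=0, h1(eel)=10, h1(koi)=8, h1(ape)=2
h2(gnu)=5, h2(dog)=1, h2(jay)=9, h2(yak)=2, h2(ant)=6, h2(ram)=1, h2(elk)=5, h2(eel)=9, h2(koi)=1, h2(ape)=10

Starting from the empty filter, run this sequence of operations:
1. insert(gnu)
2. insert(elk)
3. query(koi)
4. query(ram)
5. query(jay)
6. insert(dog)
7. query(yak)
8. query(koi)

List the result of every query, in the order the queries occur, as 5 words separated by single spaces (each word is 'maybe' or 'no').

Answer: no no no no no

Derivation:
Start: bits=000000000000
Op 1: insert gnu -> sets bits 3 5 -> bits=000101000000
Op 2: insert elk -> sets bits 0 5 -> bits=100101000000
Op 3: query koi -> checks bit1=0, bit8=0 (has a 0) -> no
Op 4: query ram -> checks bit1=0, bit8=0 (has a 0) -> no
Op 5: query jay -> checks bit5=1, bit9=0 (has a 0) -> no
Op 6: insert dog -> sets bits 1 10 -> bits=110101000010
Op 7: query yak -> checks bit2=0, bit4=0 (has a 0) -> no
Op 8: query koi -> checks bit1=1, bit8=0 (has a 0) -> no
Query results in order: no no no no no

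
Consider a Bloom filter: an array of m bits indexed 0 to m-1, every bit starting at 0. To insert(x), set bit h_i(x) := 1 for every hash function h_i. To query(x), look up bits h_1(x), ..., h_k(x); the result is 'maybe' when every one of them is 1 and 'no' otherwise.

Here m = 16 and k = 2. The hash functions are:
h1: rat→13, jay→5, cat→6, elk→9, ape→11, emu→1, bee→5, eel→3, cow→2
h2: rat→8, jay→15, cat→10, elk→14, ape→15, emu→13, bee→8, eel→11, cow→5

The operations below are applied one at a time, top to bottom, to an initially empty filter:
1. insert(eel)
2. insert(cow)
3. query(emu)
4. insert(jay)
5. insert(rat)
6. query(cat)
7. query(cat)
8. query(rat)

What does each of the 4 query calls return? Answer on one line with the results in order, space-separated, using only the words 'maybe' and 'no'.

Answer: no no no maybe

Derivation:
Start: bits=0000000000000000
Op 1: insert eel -> sets bits 3 11 -> bits=0001000000010000
Op 2: insert cow -> sets bits 2 5 -> bits=0011010000010000
Op 3: query emu -> checks bit1=0, bit13=0 (has a 0) -> no
Op 4: insert jay -> sets bits 5 15 -> bits=0011010000010001
Op 5: insert rat -> sets bits 8 13 -> bits=0011010010010101
Op 6: query cat -> checks bit6=0, bit10=0 (has a 0) -> no
Op 7: query cat -> checks bit6=0, bit10=0 (has a 0) -> no
Op 8: query rat -> checks bit8=1, bit13=1 (all 1) -> maybe
Query results in order: no no no maybe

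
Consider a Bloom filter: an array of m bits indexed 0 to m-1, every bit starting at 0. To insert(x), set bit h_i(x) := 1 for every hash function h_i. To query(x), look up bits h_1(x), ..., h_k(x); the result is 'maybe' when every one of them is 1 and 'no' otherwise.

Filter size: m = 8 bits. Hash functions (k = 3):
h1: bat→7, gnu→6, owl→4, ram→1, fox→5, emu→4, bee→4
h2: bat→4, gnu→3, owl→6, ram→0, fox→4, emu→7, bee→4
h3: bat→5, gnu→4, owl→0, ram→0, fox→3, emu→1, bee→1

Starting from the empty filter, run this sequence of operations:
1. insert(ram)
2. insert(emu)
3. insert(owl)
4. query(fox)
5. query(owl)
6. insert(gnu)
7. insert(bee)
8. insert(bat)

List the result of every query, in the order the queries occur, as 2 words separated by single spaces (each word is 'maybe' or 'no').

Start: bits=00000000
Op 1: insert ram -> sets bits 0 1 -> bits=11000000
Op 2: insert emu -> sets bits 1 4 7 -> bits=11001001
Op 3: insert owl -> sets bits 0 4 6 -> bits=11001011
Op 4: query fox -> checks bit3=0, bit4=1, bit5=0 (has a 0) -> no
Op 5: query owl -> checks bit0=1, bit4=1, bit6=1 (all 1) -> maybe
Op 6: insert gnu -> sets bits 3 4 6 -> bits=11011011
Op 7: insert bee -> sets bits 1 4 -> bits=11011011
Op 8: insert bat -> sets bits 4 5 7 -> bits=11011111
Query results in order: no maybe

Answer: no maybe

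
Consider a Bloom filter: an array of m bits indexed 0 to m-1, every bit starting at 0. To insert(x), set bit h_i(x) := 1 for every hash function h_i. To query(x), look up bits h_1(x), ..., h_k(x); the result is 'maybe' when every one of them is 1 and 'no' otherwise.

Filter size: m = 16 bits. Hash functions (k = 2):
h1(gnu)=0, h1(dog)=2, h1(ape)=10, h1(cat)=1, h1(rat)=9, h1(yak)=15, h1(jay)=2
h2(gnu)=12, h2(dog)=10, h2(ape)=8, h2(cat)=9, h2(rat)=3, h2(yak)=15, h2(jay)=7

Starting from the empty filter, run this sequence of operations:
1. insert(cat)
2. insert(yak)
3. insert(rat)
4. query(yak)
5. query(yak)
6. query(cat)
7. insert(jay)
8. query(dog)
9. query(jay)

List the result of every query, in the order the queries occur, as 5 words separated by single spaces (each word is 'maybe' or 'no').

Start: bits=0000000000000000
Op 1: insert cat -> sets bits 1 9 -> bits=0100000001000000
Op 2: insert yak -> sets bits 15 -> bits=0100000001000001
Op 3: insert rat -> sets bits 3 9 -> bits=0101000001000001
Op 4: query yak -> checks bit15=1 (all 1) -> maybe
Op 5: query yak -> checks bit15=1 (all 1) -> maybe
Op 6: query cat -> checks bit1=1, bit9=1 (all 1) -> maybe
Op 7: insert jay -> sets bits 2 7 -> bits=0111000101000001
Op 8: query dog -> checks bit2=1, bit10=0 (has a 0) -> no
Op 9: query jay -> checks bit2=1, bit7=1 (all 1) -> maybe
Query results in order: maybe maybe maybe no maybe

Answer: maybe maybe maybe no maybe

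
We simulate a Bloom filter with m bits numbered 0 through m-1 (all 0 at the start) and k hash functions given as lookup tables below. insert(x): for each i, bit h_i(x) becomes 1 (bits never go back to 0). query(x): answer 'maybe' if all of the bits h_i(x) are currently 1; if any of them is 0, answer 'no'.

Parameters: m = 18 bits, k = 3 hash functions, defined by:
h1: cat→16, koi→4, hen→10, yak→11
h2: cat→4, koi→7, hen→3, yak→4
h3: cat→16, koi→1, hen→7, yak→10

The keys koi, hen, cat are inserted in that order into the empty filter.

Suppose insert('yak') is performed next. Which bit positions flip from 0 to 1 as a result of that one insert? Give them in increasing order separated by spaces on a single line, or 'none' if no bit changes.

Answer: 11

Derivation:
Start: bits=000000000000000000
After insert 'koi': sets bits 1 4 7 -> bits=010010010000000000
After insert 'hen': sets bits 3 7 10 -> bits=010110010010000000
After insert 'cat': sets bits 4 16 -> bits=010110010010000010
insert 'yak' would touch bits 4 10 11; currently bit4=1, bit10=1, bit11=0
Bits that are 0 among those (would change 0->1): 11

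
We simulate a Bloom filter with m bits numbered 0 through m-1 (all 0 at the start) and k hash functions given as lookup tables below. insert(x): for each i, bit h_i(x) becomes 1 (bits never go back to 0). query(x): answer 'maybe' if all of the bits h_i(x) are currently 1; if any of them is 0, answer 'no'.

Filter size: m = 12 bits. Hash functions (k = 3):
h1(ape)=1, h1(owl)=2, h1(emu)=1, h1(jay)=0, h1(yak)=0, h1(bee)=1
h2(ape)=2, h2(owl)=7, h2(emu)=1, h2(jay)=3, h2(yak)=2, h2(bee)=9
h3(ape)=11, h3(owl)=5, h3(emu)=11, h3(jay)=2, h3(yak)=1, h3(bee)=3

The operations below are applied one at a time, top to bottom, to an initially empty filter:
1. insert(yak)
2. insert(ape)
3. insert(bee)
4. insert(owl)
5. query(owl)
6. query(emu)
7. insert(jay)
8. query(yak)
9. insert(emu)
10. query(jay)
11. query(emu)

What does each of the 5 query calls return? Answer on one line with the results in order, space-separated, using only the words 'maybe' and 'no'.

Start: bits=000000000000
Op 1: insert yak -> sets bits 0 1 2 -> bits=111000000000
Op 2: insert ape -> sets bits 1 2 11 -> bits=111000000001
Op 3: insert bee -> sets bits 1 3 9 -> bits=111100000101
Op 4: insert owl -> sets bits 2 5 7 -> bits=111101010101
Op 5: query owl -> checks bit2=1, bit5=1, bit7=1 (all 1) -> maybe
Op 6: query emu -> checks bit1=1, bit11=1 (all 1) -> maybe
Op 7: insert jay -> sets bits 0 2 3 -> bits=111101010101
Op 8: query yak -> checks bit0=1, bit1=1, bit2=1 (all 1) -> maybe
Op 9: insert emu -> sets bits 1 11 -> bits=111101010101
Op 10: query jay -> checks bit0=1, bit2=1, bit3=1 (all 1) -> maybe
Op 11: query emu -> checks bit1=1, bit11=1 (all 1) -> maybe
Query results in order: maybe maybe maybe maybe maybe

Answer: maybe maybe maybe maybe maybe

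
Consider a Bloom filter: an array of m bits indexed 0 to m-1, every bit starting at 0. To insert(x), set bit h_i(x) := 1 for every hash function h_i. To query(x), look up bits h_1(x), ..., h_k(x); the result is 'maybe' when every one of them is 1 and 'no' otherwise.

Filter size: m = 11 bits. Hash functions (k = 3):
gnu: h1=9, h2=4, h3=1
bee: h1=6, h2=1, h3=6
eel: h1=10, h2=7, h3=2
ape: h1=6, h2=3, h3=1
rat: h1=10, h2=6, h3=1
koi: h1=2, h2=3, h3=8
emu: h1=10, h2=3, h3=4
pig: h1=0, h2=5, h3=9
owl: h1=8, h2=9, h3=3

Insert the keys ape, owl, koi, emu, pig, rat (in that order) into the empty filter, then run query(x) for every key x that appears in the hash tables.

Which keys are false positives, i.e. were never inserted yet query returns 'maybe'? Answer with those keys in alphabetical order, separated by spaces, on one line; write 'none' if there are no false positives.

Start: bits=00000000000
After insert 'ape': sets bits 1 3 6 -> bits=01010010000
After insert 'owl': sets bits 3 8 9 -> bits=01010010110
After insert 'koi': sets bits 2 3 8 -> bits=01110010110
After insert 'emu': sets bits 3 4 10 -> bits=01111010111
After insert 'pig': sets bits 0 5 9 -> bits=11111110111
After insert 'rat': sets bits 1 6 10 -> bits=11111110111
Not inserted: bee eel gnu — query each against bits=11111110111:
query bee: checks bit1=1, bit6=1 (all 1) -> maybe => FALSE POSITIVE
query eel: checks bit2=1, bit7=0, bit10=1 (has a 0) -> no => not a false positive
query gnu: checks bit1=1, bit4=1, bit9=1 (all 1) -> maybe => FALSE POSITIVE
False positives (alphabetical): bee gnu

Answer: bee gnu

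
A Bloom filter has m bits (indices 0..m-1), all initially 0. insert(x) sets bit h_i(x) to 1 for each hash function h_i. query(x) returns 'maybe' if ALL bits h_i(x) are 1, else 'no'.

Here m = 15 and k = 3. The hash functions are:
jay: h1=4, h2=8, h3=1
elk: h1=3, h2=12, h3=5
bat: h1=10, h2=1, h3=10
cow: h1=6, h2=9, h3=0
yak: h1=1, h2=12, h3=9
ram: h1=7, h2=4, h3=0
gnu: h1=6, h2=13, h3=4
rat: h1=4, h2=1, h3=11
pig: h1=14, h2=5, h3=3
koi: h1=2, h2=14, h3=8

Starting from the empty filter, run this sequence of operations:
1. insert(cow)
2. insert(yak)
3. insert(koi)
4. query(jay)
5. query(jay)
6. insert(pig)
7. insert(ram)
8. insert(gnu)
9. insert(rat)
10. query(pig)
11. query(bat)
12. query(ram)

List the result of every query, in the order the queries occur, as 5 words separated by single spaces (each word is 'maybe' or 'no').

Answer: no no maybe no maybe

Derivation:
Start: bits=000000000000000
Op 1: insert cow -> sets bits 0 6 9 -> bits=100000100100000
Op 2: insert yak -> sets bits 1 9 12 -> bits=110000100100100
Op 3: insert koi -> sets bits 2 8 14 -> bits=111000101100101
Op 4: query jay -> checks bit1=1, bit4=0, bit8=1 (has a 0) -> no
Op 5: query jay -> checks bit1=1, bit4=0, bit8=1 (has a 0) -> no
Op 6: insert pig -> sets bits 3 5 14 -> bits=111101101100101
Op 7: insert ram -> sets bits 0 4 7 -> bits=111111111100101
Op 8: insert gnu -> sets bits 4 6 13 -> bits=111111111100111
Op 9: insert rat -> sets bits 1 4 11 -> bits=111111111101111
Op 10: query pig -> checks bit3=1, bit5=1, bit14=1 (all 1) -> maybe
Op 11: query bat -> checks bit1=1, bit10=0 (has a 0) -> no
Op 12: query ram -> checks bit0=1, bit4=1, bit7=1 (all 1) -> maybe
Query results in order: no no maybe no maybe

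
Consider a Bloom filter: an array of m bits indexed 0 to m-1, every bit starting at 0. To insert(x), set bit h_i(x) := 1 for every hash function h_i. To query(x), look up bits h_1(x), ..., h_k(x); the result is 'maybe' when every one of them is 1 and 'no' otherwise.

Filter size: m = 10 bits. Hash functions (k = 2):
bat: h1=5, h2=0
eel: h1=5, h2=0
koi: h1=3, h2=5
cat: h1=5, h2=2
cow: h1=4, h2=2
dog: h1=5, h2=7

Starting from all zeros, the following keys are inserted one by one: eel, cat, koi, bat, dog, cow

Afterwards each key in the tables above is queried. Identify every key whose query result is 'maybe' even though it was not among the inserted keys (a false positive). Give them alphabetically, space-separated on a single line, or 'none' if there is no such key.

Start: bits=0000000000
After insert 'eel': sets bits 0 5 -> bits=1000010000
After insert 'cat': sets bits 2 5 -> bits=1010010000
After insert 'koi': sets bits 3 5 -> bits=1011010000
After insert 'bat': sets bits 0 5 -> bits=1011010000
After insert 'dog': sets bits 5 7 -> bits=1011010100
After insert 'cow': sets bits 2 4 -> bits=1011110100
Not inserted: (none) — query each against bits=1011110100:
False positives (alphabetical): none

Answer: none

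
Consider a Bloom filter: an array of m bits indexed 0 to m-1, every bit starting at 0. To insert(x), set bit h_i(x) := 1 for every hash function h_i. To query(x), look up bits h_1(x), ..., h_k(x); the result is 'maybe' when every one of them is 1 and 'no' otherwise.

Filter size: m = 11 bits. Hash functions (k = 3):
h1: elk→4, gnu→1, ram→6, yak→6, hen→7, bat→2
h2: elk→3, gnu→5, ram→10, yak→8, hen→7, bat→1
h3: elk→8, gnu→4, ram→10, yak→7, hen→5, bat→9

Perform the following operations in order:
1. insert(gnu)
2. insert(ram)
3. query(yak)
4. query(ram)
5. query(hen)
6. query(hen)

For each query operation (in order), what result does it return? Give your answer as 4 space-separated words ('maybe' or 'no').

Answer: no maybe no no

Derivation:
Start: bits=00000000000
Op 1: insert gnu -> sets bits 1 4 5 -> bits=01001100000
Op 2: insert ram -> sets bits 6 10 -> bits=01001110001
Op 3: query yak -> checks bit6=1, bit7=0, bit8=0 (has a 0) -> no
Op 4: query ram -> checks bit6=1, bit10=1 (all 1) -> maybe
Op 5: query hen -> checks bit5=1, bit7=0 (has a 0) -> no
Op 6: query hen -> checks bit5=1, bit7=0 (has a 0) -> no
Query results in order: no maybe no no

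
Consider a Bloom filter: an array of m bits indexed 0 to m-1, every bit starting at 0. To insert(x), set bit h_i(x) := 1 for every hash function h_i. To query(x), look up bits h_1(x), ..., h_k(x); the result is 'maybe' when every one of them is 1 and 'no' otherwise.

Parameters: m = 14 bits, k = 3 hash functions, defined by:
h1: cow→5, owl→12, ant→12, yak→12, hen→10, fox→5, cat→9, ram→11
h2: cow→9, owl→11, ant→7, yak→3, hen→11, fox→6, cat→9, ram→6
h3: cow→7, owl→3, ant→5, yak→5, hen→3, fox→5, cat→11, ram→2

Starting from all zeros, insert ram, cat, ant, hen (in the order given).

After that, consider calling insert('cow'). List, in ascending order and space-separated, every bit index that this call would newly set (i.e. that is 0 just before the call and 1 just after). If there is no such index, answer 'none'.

Answer: none

Derivation:
Start: bits=00000000000000
After insert 'ram': sets bits 2 6 11 -> bits=00100010000100
After insert 'cat': sets bits 9 11 -> bits=00100010010100
After insert 'ant': sets bits 5 7 12 -> bits=00100111010110
After insert 'hen': sets bits 3 10 11 -> bits=00110111011110
insert 'cow' would touch bits 5 7 9; currently bit5=1, bit7=1, bit9=1
Bits that are 0 among those (would change 0->1): none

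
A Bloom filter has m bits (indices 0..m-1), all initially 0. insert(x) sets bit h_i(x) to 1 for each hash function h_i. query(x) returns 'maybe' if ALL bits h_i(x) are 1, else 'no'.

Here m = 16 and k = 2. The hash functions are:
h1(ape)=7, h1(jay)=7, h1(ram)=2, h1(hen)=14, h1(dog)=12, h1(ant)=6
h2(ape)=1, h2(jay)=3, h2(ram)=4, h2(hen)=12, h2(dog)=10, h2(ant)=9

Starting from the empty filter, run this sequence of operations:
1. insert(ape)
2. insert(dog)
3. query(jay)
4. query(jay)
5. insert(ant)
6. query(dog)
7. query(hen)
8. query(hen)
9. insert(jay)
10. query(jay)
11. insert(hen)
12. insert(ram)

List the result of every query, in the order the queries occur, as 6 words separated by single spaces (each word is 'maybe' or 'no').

Start: bits=0000000000000000
Op 1: insert ape -> sets bits 1 7 -> bits=0100000100000000
Op 2: insert dog -> sets bits 10 12 -> bits=0100000100101000
Op 3: query jay -> checks bit3=0, bit7=1 (has a 0) -> no
Op 4: query jay -> checks bit3=0, bit7=1 (has a 0) -> no
Op 5: insert ant -> sets bits 6 9 -> bits=0100001101101000
Op 6: query dog -> checks bit10=1, bit12=1 (all 1) -> maybe
Op 7: query hen -> checks bit12=1, bit14=0 (has a 0) -> no
Op 8: query hen -> checks bit12=1, bit14=0 (has a 0) -> no
Op 9: insert jay -> sets bits 3 7 -> bits=0101001101101000
Op 10: query jay -> checks bit3=1, bit7=1 (all 1) -> maybe
Op 11: insert hen -> sets bits 12 14 -> bits=0101001101101010
Op 12: insert ram -> sets bits 2 4 -> bits=0111101101101010
Query results in order: no no maybe no no maybe

Answer: no no maybe no no maybe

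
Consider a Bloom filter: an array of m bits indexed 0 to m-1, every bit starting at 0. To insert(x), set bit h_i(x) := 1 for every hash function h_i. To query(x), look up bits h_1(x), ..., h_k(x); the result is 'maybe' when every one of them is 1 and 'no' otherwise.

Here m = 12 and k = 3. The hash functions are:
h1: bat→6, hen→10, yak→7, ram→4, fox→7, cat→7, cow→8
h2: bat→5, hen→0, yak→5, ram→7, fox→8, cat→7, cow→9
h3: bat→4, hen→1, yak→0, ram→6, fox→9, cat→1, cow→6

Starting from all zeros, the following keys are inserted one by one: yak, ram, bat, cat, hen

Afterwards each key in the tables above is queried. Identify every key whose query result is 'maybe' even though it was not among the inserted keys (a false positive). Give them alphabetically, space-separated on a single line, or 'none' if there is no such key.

Start: bits=000000000000
After insert 'yak': sets bits 0 5 7 -> bits=100001010000
After insert 'ram': sets bits 4 6 7 -> bits=100011110000
After insert 'bat': sets bits 4 5 6 -> bits=100011110000
After insert 'cat': sets bits 1 7 -> bits=110011110000
After insert 'hen': sets bits 0 1 10 -> bits=110011110010
Not inserted: cow fox — query each against bits=110011110010:
query cow: checks bit6=1, bit8=0, bit9=0 (has a 0) -> no => not a false positive
query fox: checks bit7=1, bit8=0, bit9=0 (has a 0) -> no => not a false positive
False positives (alphabetical): none

Answer: none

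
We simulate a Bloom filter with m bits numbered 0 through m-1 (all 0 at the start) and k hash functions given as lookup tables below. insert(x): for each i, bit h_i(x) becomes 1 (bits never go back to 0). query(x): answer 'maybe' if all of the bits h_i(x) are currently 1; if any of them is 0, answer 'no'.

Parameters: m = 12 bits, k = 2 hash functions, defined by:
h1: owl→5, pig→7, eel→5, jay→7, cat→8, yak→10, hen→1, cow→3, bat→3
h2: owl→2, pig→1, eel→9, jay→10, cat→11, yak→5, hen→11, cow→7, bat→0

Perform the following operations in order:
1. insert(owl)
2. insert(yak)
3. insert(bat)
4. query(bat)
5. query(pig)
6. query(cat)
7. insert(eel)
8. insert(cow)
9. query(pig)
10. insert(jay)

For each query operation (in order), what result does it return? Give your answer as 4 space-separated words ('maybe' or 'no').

Start: bits=000000000000
Op 1: insert owl -> sets bits 2 5 -> bits=001001000000
Op 2: insert yak -> sets bits 5 10 -> bits=001001000010
Op 3: insert bat -> sets bits 0 3 -> bits=101101000010
Op 4: query bat -> checks bit0=1, bit3=1 (all 1) -> maybe
Op 5: query pig -> checks bit1=0, bit7=0 (has a 0) -> no
Op 6: query cat -> checks bit8=0, bit11=0 (has a 0) -> no
Op 7: insert eel -> sets bits 5 9 -> bits=101101000110
Op 8: insert cow -> sets bits 3 7 -> bits=101101010110
Op 9: query pig -> checks bit1=0, bit7=1 (has a 0) -> no
Op 10: insert jay -> sets bits 7 10 -> bits=101101010110
Query results in order: maybe no no no

Answer: maybe no no no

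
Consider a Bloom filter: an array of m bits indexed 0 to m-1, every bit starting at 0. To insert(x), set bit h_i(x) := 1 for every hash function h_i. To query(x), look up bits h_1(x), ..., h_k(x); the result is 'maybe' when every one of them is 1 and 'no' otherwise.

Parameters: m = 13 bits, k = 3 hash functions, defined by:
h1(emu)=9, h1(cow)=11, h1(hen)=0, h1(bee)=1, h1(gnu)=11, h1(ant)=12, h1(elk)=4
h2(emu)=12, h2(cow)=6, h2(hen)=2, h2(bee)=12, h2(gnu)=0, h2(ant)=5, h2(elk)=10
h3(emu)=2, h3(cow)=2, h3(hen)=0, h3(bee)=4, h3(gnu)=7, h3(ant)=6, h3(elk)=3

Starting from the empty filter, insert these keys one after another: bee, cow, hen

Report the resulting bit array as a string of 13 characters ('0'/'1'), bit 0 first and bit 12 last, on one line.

Answer: 1110101000011

Derivation:
Start: bits=0000000000000
After insert 'bee': sets bits 1 4 12 -> bits=0100100000001
After insert 'cow': sets bits 2 6 11 -> bits=0110101000011
After insert 'hen': sets bits 0 2 -> bits=1110101000011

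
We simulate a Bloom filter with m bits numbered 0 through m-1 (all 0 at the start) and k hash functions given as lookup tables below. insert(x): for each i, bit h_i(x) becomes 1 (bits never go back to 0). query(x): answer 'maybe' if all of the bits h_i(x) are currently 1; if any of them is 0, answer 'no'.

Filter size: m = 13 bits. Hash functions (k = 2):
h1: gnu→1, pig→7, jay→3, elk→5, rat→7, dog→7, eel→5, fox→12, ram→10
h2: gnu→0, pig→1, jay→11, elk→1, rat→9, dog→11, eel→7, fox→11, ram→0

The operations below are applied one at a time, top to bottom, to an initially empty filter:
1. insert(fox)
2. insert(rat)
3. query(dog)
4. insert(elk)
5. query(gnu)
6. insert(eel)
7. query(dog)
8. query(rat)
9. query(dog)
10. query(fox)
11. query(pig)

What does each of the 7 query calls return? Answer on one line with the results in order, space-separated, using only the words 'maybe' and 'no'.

Answer: maybe no maybe maybe maybe maybe maybe

Derivation:
Start: bits=0000000000000
Op 1: insert fox -> sets bits 11 12 -> bits=0000000000011
Op 2: insert rat -> sets bits 7 9 -> bits=0000000101011
Op 3: query dog -> checks bit7=1, bit11=1 (all 1) -> maybe
Op 4: insert elk -> sets bits 1 5 -> bits=0100010101011
Op 5: query gnu -> checks bit0=0, bit1=1 (has a 0) -> no
Op 6: insert eel -> sets bits 5 7 -> bits=0100010101011
Op 7: query dog -> checks bit7=1, bit11=1 (all 1) -> maybe
Op 8: query rat -> checks bit7=1, bit9=1 (all 1) -> maybe
Op 9: query dog -> checks bit7=1, bit11=1 (all 1) -> maybe
Op 10: query fox -> checks bit11=1, bit12=1 (all 1) -> maybe
Op 11: query pig -> checks bit1=1, bit7=1 (all 1) -> maybe
Query results in order: maybe no maybe maybe maybe maybe maybe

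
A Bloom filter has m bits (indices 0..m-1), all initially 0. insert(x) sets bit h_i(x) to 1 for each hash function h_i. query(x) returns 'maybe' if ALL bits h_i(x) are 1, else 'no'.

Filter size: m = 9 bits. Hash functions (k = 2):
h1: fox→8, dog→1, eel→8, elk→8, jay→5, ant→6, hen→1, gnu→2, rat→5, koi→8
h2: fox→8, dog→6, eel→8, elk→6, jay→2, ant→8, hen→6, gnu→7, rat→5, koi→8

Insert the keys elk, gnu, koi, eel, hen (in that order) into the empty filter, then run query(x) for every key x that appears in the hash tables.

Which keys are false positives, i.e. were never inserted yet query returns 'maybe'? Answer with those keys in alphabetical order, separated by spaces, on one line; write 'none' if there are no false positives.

Start: bits=000000000
After insert 'elk': sets bits 6 8 -> bits=000000101
After insert 'gnu': sets bits 2 7 -> bits=001000111
After insert 'koi': sets bits 8 -> bits=001000111
After insert 'eel': sets bits 8 -> bits=001000111
After insert 'hen': sets bits 1 6 -> bits=011000111
Not inserted: ant dog fox jay rat — query each against bits=011000111:
query ant: checks bit6=1, bit8=1 (all 1) -> maybe => FALSE POSITIVE
query dog: checks bit1=1, bit6=1 (all 1) -> maybe => FALSE POSITIVE
query fox: checks bit8=1 (all 1) -> maybe => FALSE POSITIVE
query jay: checks bit2=1, bit5=0 (has a 0) -> no => not a false positive
query rat: checks bit5=0 (has a 0) -> no => not a false positive
False positives (alphabetical): ant dog fox

Answer: ant dog fox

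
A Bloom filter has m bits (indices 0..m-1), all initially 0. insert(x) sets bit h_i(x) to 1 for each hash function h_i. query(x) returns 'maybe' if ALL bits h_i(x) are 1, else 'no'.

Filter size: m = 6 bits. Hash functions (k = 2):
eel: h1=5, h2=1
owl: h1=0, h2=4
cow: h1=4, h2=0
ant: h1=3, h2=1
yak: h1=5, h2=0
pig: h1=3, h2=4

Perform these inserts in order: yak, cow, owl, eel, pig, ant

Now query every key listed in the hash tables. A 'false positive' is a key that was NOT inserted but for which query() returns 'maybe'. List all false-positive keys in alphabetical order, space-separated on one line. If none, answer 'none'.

Start: bits=000000
After insert 'yak': sets bits 0 5 -> bits=100001
After insert 'cow': sets bits 0 4 -> bits=100011
After insert 'owl': sets bits 0 4 -> bits=100011
After insert 'eel': sets bits 1 5 -> bits=110011
After insert 'pig': sets bits 3 4 -> bits=110111
After insert 'ant': sets bits 1 3 -> bits=110111
Not inserted: (none) — query each against bits=110111:
False positives (alphabetical): none

Answer: none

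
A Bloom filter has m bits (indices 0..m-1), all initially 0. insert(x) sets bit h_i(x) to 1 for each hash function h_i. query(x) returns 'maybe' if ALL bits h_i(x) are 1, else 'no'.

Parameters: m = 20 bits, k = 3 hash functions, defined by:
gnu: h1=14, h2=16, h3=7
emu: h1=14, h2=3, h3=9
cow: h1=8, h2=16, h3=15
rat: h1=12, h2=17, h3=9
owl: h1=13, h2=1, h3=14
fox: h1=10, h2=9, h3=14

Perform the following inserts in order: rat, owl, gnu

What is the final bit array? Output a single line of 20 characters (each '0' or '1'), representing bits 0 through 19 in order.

Answer: 01000001010011101100

Derivation:
Start: bits=00000000000000000000
After insert 'rat': sets bits 9 12 17 -> bits=00000000010010000100
After insert 'owl': sets bits 1 13 14 -> bits=01000000010011100100
After insert 'gnu': sets bits 7 14 16 -> bits=01000001010011101100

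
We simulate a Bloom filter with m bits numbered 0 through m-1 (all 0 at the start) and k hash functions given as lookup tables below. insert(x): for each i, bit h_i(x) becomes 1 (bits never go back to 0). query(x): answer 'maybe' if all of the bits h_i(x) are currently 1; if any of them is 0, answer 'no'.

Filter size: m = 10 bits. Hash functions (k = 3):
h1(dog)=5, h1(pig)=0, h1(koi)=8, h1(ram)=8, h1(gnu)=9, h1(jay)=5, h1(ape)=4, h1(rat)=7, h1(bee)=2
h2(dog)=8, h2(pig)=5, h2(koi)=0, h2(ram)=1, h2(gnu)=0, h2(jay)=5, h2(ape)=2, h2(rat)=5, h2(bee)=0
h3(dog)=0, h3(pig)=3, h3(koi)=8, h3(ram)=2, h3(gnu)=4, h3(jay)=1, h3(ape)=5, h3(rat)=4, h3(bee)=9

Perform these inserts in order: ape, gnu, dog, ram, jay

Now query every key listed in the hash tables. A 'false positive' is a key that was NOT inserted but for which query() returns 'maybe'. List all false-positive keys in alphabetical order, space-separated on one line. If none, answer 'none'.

Start: bits=0000000000
After insert 'ape': sets bits 2 4 5 -> bits=0010110000
After insert 'gnu': sets bits 0 4 9 -> bits=1010110001
After insert 'dog': sets bits 0 5 8 -> bits=1010110011
After insert 'ram': sets bits 1 2 8 -> bits=1110110011
After insert 'jay': sets bits 1 5 -> bits=1110110011
Not inserted: bee koi pig rat — query each against bits=1110110011:
query bee: checks bit0=1, bit2=1, bit9=1 (all 1) -> maybe => FALSE POSITIVE
query koi: checks bit0=1, bit8=1 (all 1) -> maybe => FALSE POSITIVE
query pig: checks bit0=1, bit3=0, bit5=1 (has a 0) -> no => not a false positive
query rat: checks bit4=1, bit5=1, bit7=0 (has a 0) -> no => not a false positive
False positives (alphabetical): bee koi

Answer: bee koi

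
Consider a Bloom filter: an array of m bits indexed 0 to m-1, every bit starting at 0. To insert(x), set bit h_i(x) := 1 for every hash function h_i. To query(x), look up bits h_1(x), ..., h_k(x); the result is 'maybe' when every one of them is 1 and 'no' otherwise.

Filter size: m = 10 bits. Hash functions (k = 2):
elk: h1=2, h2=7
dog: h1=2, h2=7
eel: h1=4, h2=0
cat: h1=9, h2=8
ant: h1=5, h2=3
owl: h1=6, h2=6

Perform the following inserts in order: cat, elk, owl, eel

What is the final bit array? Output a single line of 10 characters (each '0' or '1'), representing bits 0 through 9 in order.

Start: bits=0000000000
After insert 'cat': sets bits 8 9 -> bits=0000000011
After insert 'elk': sets bits 2 7 -> bits=0010000111
After insert 'owl': sets bits 6 -> bits=0010001111
After insert 'eel': sets bits 0 4 -> bits=1010101111

Answer: 1010101111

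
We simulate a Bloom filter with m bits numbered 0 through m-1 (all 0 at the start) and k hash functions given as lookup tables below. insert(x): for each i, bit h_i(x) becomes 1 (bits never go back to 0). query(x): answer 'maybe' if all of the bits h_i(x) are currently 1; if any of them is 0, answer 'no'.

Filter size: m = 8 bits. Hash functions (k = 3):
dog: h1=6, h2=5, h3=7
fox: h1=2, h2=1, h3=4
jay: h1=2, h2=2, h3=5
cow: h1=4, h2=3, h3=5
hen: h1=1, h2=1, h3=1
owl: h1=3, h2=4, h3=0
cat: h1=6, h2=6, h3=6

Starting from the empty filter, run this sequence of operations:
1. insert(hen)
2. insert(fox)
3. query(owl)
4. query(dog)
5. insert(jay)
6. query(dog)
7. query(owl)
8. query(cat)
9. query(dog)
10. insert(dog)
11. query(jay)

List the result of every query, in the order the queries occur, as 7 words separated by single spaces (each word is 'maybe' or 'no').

Answer: no no no no no no maybe

Derivation:
Start: bits=00000000
Op 1: insert hen -> sets bits 1 -> bits=01000000
Op 2: insert fox -> sets bits 1 2 4 -> bits=01101000
Op 3: query owl -> checks bit0=0, bit3=0, bit4=1 (has a 0) -> no
Op 4: query dog -> checks bit5=0, bit6=0, bit7=0 (has a 0) -> no
Op 5: insert jay -> sets bits 2 5 -> bits=01101100
Op 6: query dog -> checks bit5=1, bit6=0, bit7=0 (has a 0) -> no
Op 7: query owl -> checks bit0=0, bit3=0, bit4=1 (has a 0) -> no
Op 8: query cat -> checks bit6=0 (has a 0) -> no
Op 9: query dog -> checks bit5=1, bit6=0, bit7=0 (has a 0) -> no
Op 10: insert dog -> sets bits 5 6 7 -> bits=01101111
Op 11: query jay -> checks bit2=1, bit5=1 (all 1) -> maybe
Query results in order: no no no no no no maybe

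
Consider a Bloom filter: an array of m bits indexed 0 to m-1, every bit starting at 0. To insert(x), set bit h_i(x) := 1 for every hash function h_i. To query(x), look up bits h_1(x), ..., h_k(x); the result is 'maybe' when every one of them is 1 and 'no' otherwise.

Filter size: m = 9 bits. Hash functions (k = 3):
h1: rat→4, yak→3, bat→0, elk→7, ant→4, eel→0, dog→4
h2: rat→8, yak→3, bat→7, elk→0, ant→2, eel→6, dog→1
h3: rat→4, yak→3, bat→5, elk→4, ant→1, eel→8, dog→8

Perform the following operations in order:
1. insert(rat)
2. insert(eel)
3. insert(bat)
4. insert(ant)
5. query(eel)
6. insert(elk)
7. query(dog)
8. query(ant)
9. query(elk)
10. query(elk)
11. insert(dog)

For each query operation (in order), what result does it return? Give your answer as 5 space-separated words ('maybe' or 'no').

Start: bits=000000000
Op 1: insert rat -> sets bits 4 8 -> bits=000010001
Op 2: insert eel -> sets bits 0 6 8 -> bits=100010101
Op 3: insert bat -> sets bits 0 5 7 -> bits=100011111
Op 4: insert ant -> sets bits 1 2 4 -> bits=111011111
Op 5: query eel -> checks bit0=1, bit6=1, bit8=1 (all 1) -> maybe
Op 6: insert elk -> sets bits 0 4 7 -> bits=111011111
Op 7: query dog -> checks bit1=1, bit4=1, bit8=1 (all 1) -> maybe
Op 8: query ant -> checks bit1=1, bit2=1, bit4=1 (all 1) -> maybe
Op 9: query elk -> checks bit0=1, bit4=1, bit7=1 (all 1) -> maybe
Op 10: query elk -> checks bit0=1, bit4=1, bit7=1 (all 1) -> maybe
Op 11: insert dog -> sets bits 1 4 8 -> bits=111011111
Query results in order: maybe maybe maybe maybe maybe

Answer: maybe maybe maybe maybe maybe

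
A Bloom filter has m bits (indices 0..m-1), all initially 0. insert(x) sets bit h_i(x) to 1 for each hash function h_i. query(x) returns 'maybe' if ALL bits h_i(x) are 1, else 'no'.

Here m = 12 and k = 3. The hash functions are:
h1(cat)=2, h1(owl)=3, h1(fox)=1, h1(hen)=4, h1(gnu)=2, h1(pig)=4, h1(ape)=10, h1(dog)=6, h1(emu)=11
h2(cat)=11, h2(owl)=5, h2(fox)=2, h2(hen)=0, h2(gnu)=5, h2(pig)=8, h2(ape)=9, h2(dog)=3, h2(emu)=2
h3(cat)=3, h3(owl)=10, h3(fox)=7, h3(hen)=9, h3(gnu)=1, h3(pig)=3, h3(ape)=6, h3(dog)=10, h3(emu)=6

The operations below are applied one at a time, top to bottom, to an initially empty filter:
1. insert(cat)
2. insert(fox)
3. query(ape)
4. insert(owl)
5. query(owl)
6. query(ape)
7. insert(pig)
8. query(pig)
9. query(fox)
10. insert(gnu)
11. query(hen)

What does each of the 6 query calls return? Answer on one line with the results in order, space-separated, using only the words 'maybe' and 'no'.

Start: bits=000000000000
Op 1: insert cat -> sets bits 2 3 11 -> bits=001100000001
Op 2: insert fox -> sets bits 1 2 7 -> bits=011100010001
Op 3: query ape -> checks bit6=0, bit9=0, bit10=0 (has a 0) -> no
Op 4: insert owl -> sets bits 3 5 10 -> bits=011101010011
Op 5: query owl -> checks bit3=1, bit5=1, bit10=1 (all 1) -> maybe
Op 6: query ape -> checks bit6=0, bit9=0, bit10=1 (has a 0) -> no
Op 7: insert pig -> sets bits 3 4 8 -> bits=011111011011
Op 8: query pig -> checks bit3=1, bit4=1, bit8=1 (all 1) -> maybe
Op 9: query fox -> checks bit1=1, bit2=1, bit7=1 (all 1) -> maybe
Op 10: insert gnu -> sets bits 1 2 5 -> bits=011111011011
Op 11: query hen -> checks bit0=0, bit4=1, bit9=0 (has a 0) -> no
Query results in order: no maybe no maybe maybe no

Answer: no maybe no maybe maybe no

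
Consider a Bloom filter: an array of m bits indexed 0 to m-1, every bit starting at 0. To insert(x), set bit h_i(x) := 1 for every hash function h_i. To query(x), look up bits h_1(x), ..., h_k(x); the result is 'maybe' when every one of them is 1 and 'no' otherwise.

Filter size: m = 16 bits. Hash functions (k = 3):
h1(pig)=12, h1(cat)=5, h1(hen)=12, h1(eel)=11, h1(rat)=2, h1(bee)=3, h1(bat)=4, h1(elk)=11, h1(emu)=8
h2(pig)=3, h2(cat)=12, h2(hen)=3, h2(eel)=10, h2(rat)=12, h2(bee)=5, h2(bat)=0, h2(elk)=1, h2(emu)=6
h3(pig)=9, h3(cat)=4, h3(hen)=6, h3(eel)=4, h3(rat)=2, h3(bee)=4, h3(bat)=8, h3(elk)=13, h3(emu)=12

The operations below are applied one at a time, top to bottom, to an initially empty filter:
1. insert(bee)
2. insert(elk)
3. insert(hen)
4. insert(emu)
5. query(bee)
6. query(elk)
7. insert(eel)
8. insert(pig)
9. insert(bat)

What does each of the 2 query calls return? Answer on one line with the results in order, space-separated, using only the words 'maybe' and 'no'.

Answer: maybe maybe

Derivation:
Start: bits=0000000000000000
Op 1: insert bee -> sets bits 3 4 5 -> bits=0001110000000000
Op 2: insert elk -> sets bits 1 11 13 -> bits=0101110000010100
Op 3: insert hen -> sets bits 3 6 12 -> bits=0101111000011100
Op 4: insert emu -> sets bits 6 8 12 -> bits=0101111010011100
Op 5: query bee -> checks bit3=1, bit4=1, bit5=1 (all 1) -> maybe
Op 6: query elk -> checks bit1=1, bit11=1, bit13=1 (all 1) -> maybe
Op 7: insert eel -> sets bits 4 10 11 -> bits=0101111010111100
Op 8: insert pig -> sets bits 3 9 12 -> bits=0101111011111100
Op 9: insert bat -> sets bits 0 4 8 -> bits=1101111011111100
Query results in order: maybe maybe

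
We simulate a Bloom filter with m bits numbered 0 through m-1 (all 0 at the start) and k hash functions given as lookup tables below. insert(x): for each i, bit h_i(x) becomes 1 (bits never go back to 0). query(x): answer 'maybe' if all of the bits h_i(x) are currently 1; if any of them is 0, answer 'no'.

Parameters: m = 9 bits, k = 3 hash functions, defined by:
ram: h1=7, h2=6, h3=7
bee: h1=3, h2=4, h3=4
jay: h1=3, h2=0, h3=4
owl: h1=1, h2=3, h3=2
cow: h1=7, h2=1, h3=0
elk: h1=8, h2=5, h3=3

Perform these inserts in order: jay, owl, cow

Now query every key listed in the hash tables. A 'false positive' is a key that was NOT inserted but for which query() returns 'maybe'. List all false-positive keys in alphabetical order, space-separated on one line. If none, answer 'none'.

Answer: bee

Derivation:
Start: bits=000000000
After insert 'jay': sets bits 0 3 4 -> bits=100110000
After insert 'owl': sets bits 1 2 3 -> bits=111110000
After insert 'cow': sets bits 0 1 7 -> bits=111110010
Not inserted: bee elk ram — query each against bits=111110010:
query bee: checks bit3=1, bit4=1 (all 1) -> maybe => FALSE POSITIVE
query elk: checks bit3=1, bit5=0, bit8=0 (has a 0) -> no => not a false positive
query ram: checks bit6=0, bit7=1 (has a 0) -> no => not a false positive
False positives (alphabetical): bee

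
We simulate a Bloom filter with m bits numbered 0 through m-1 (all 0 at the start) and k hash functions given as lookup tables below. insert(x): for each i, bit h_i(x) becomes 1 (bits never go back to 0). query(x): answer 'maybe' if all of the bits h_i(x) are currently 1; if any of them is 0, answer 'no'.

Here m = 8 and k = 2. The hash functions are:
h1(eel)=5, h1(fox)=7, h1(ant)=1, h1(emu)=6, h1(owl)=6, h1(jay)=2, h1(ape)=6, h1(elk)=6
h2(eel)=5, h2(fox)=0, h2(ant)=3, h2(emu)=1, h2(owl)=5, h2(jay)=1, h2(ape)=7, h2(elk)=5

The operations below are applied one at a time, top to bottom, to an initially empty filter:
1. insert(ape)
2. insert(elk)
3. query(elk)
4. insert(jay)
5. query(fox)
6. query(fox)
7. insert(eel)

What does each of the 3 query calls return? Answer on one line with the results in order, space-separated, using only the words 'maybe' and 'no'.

Answer: maybe no no

Derivation:
Start: bits=00000000
Op 1: insert ape -> sets bits 6 7 -> bits=00000011
Op 2: insert elk -> sets bits 5 6 -> bits=00000111
Op 3: query elk -> checks bit5=1, bit6=1 (all 1) -> maybe
Op 4: insert jay -> sets bits 1 2 -> bits=01100111
Op 5: query fox -> checks bit0=0, bit7=1 (has a 0) -> no
Op 6: query fox -> checks bit0=0, bit7=1 (has a 0) -> no
Op 7: insert eel -> sets bits 5 -> bits=01100111
Query results in order: maybe no no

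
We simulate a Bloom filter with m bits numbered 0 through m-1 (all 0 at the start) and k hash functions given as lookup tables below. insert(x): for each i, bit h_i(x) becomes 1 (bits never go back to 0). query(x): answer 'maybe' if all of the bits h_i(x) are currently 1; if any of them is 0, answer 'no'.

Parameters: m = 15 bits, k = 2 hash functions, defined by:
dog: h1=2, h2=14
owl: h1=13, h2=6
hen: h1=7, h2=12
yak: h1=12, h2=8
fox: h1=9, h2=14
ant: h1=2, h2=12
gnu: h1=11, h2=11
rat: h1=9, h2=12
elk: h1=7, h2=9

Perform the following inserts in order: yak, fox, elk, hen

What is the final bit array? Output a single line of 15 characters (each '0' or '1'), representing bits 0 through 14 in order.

Start: bits=000000000000000
After insert 'yak': sets bits 8 12 -> bits=000000001000100
After insert 'fox': sets bits 9 14 -> bits=000000001100101
After insert 'elk': sets bits 7 9 -> bits=000000011100101
After insert 'hen': sets bits 7 12 -> bits=000000011100101

Answer: 000000011100101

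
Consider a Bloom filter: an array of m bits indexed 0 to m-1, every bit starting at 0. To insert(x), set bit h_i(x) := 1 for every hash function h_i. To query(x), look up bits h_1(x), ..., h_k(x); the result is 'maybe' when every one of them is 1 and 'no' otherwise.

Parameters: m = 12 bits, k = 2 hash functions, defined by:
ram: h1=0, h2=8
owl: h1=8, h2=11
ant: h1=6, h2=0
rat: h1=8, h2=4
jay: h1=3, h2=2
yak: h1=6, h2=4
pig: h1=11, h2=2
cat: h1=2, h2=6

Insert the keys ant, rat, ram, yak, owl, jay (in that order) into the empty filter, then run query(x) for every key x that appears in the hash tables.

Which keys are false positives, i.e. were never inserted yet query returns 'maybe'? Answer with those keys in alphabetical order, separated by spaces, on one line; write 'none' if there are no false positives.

Start: bits=000000000000
After insert 'ant': sets bits 0 6 -> bits=100000100000
After insert 'rat': sets bits 4 8 -> bits=100010101000
After insert 'ram': sets bits 0 8 -> bits=100010101000
After insert 'yak': sets bits 4 6 -> bits=100010101000
After insert 'owl': sets bits 8 11 -> bits=100010101001
After insert 'jay': sets bits 2 3 -> bits=101110101001
Not inserted: cat pig — query each against bits=101110101001:
query cat: checks bit2=1, bit6=1 (all 1) -> maybe => FALSE POSITIVE
query pig: checks bit2=1, bit11=1 (all 1) -> maybe => FALSE POSITIVE
False positives (alphabetical): cat pig

Answer: cat pig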